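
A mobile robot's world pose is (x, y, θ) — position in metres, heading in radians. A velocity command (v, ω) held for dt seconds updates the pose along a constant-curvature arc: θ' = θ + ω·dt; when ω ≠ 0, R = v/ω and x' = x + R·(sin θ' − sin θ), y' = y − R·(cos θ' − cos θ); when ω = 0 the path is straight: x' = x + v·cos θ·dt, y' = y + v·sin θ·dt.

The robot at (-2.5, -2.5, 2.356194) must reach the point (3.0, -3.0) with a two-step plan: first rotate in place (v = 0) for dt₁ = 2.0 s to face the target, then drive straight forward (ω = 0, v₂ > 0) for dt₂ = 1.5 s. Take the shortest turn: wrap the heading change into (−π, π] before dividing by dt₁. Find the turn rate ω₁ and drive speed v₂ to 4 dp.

heading to target = atan2(-3−-2.5, 3−-2.5) = -0.0907
Δθ = wrap(-0.0907 − 2.3562) = -2.4469; ω₁ = Δθ/dt₁ = -1.2234
distance = √((3−-2.5)² + (-3−-2.5)²) = 5.5227; v₂ = distance/dt₂ = 3.6818

ω₁ = -1.2234, v₂ = 3.6818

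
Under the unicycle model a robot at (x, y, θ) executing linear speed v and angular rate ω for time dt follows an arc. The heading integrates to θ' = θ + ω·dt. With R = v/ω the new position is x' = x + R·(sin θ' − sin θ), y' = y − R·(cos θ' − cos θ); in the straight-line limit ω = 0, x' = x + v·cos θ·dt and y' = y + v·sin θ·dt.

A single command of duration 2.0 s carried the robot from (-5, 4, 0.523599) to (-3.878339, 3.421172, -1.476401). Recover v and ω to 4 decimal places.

v = 0.7500, ω = -1.0000

Δθ = -1.476401 − 0.523599 = -2.000000
ω = Δθ/dt = -2.000000/2.0 = -1.0000
R = Δx/(sin θ' − sin θ) = -0.7500
v = R·ω = -0.7500·-1.0000 = 0.7500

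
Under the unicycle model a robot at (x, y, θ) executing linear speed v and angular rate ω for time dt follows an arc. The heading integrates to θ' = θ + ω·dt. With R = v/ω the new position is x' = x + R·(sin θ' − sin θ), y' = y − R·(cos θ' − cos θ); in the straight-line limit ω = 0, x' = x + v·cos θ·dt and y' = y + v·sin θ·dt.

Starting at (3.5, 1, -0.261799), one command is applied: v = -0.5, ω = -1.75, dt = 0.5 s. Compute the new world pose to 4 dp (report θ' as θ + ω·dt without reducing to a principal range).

(3.3147, 1.1558, -1.1368)

θ' = -0.2618 + -1.75·0.5 = -1.1368
R = v/ω = -0.5/-1.75 = 0.2857
x' = 3.5 + 0.2857·(sin -1.1368 − sin -0.2618) = 3.3147
y' = 1 − 0.2857·(cos -1.1368 − cos -0.2618) = 1.1558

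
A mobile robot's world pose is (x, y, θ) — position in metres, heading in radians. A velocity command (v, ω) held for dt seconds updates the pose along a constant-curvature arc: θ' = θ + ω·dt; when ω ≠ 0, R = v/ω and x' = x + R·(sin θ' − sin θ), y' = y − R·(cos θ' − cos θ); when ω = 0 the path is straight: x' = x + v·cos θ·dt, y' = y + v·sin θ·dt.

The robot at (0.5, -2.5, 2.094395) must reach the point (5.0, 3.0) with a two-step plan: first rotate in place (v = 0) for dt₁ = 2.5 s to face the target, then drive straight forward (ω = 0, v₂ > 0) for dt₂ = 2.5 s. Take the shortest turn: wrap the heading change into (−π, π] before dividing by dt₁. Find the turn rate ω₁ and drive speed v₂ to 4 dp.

heading to target = atan2(3−-2.5, 5−0.5) = 0.8851
Δθ = wrap(0.8851 − 2.0944) = -1.2093; ω₁ = Δθ/dt₁ = -0.4837
distance = √((5−0.5)² + (3−-2.5)²) = 7.1063; v₂ = distance/dt₂ = 2.8425

ω₁ = -0.4837, v₂ = 2.8425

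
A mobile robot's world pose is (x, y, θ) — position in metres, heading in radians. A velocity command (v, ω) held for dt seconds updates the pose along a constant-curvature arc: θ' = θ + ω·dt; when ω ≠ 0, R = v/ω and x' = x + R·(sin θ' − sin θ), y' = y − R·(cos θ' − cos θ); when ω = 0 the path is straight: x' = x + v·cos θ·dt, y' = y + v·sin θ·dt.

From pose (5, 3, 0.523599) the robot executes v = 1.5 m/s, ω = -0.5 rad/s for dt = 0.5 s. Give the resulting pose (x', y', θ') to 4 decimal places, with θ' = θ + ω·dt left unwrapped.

θ' = 0.5236 + -0.5·0.5 = 0.2736
R = v/ω = 1.5/-0.5 = -3.0000
x' = 5 + -3.0000·(sin 0.2736 − sin 0.5236) = 5.6894
y' = 3 − -3.0000·(cos 0.2736 − cos 0.5236) = 3.2903

(5.6894, 3.2903, 0.2736)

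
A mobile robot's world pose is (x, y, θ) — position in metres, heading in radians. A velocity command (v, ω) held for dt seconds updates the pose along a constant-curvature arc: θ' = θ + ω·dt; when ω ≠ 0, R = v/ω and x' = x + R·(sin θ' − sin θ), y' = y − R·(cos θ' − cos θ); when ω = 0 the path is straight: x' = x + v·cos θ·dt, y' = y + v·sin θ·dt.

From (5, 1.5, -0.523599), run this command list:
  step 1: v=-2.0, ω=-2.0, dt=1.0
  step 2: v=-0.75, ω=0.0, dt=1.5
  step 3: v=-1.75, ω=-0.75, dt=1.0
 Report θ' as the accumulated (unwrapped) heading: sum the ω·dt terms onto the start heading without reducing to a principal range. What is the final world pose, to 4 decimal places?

(7.4966, 4.2442, -3.2736)

step 1: θ'=-2.5236 (R=1.0000) → pose (4.9206, 3.1811, -2.5236)
step 2: θ'=-2.5236 (straight) → pose (5.8375, 3.8329, -2.5236)
step 3: θ'=-3.2736 (R=2.3333) → pose (7.4966, 4.2442, -3.2736)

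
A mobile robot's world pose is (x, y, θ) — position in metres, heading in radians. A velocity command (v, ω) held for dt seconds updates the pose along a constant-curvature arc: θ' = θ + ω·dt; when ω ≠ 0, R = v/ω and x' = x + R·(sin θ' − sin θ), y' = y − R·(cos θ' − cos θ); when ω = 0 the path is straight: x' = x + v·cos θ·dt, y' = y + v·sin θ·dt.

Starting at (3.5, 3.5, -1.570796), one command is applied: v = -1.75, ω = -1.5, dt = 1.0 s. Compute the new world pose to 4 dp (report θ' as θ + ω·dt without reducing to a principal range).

θ' = -1.5708 + -1.5·1.0 = -3.0708
R = v/ω = -1.75/-1.5 = 1.1667
x' = 3.5 + 1.1667·(sin -3.0708 − sin -1.5708) = 4.5841
y' = 3.5 − 1.1667·(cos -3.0708 − cos -1.5708) = 4.6637

(4.5841, 4.6637, -3.0708)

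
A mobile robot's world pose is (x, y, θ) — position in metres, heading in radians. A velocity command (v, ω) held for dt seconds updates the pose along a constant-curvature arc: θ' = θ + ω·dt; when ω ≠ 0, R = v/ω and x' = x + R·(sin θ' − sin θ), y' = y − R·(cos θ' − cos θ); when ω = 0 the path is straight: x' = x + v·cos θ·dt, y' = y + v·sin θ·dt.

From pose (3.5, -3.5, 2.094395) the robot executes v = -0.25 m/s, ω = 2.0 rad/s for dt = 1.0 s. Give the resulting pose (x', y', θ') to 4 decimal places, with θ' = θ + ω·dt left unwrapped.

θ' = 2.0944 + 2.0·1.0 = 4.0944
R = v/ω = -0.25/2.0 = -0.1250
x' = 3.5 + -0.1250·(sin 4.0944 − sin 2.0944) = 3.7101
y' = -3.5 − -0.1250·(cos 4.0944 − cos 2.0944) = -3.5099

(3.7101, -3.5099, 4.0944)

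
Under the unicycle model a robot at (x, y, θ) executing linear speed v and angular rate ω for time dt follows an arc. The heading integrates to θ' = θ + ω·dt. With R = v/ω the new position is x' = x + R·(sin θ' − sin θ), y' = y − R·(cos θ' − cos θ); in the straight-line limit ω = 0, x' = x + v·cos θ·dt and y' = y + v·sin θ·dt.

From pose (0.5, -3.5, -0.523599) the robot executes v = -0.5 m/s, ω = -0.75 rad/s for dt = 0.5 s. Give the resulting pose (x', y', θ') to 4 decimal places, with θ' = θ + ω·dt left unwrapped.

(0.3117, -3.3378, -0.8986)

θ' = -0.5236 + -0.75·0.5 = -0.8986
R = v/ω = -0.5/-0.75 = 0.6667
x' = 0.5 + 0.6667·(sin -0.8986 − sin -0.5236) = 0.3117
y' = -3.5 − 0.6667·(cos -0.8986 − cos -0.5236) = -3.3378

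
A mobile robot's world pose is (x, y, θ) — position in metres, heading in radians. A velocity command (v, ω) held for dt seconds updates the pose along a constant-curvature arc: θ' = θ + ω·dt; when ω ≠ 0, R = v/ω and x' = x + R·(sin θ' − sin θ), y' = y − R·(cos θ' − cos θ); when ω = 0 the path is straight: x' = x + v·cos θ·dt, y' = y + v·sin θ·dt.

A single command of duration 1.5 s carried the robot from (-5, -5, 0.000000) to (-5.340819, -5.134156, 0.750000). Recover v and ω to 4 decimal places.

Δθ = 0.750000 − 0.000000 = 0.750000
ω = Δθ/dt = 0.750000/1.5 = 0.5000
R = Δx/(sin θ' − sin θ) = -0.5000
v = R·ω = -0.5000·0.5000 = -0.2500

v = -0.2500, ω = 0.5000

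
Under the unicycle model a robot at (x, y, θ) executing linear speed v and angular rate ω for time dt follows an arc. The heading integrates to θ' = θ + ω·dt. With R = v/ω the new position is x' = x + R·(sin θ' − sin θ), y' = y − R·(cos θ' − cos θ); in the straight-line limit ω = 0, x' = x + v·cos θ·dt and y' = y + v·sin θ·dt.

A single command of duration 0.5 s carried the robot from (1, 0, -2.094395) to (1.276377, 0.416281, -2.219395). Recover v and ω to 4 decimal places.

Δθ = -2.219395 − -2.094395 = -0.125000
ω = Δθ/dt = -0.125000/0.5 = -0.2500
R = −Δy/(cos θ' − cos θ) = 4.0000
v = R·ω = 4.0000·-0.2500 = -1.0000

v = -1.0000, ω = -0.2500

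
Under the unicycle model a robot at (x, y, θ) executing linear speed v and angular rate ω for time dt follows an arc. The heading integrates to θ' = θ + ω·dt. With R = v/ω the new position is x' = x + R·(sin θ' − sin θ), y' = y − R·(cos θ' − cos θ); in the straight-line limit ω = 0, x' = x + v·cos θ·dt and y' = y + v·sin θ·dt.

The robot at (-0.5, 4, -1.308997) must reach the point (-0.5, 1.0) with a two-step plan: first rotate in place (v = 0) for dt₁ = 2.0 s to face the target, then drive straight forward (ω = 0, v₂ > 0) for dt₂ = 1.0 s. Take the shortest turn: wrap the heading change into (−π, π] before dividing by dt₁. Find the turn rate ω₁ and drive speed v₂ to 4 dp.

heading to target = atan2(1−4, -0.5−-0.5) = -1.5708
Δθ = wrap(-1.5708 − -1.3090) = -0.2618; ω₁ = Δθ/dt₁ = -0.1309
distance = √((-0.5−-0.5)² + (1−4)²) = 3.0000; v₂ = distance/dt₂ = 3.0000

ω₁ = -0.1309, v₂ = 3.0000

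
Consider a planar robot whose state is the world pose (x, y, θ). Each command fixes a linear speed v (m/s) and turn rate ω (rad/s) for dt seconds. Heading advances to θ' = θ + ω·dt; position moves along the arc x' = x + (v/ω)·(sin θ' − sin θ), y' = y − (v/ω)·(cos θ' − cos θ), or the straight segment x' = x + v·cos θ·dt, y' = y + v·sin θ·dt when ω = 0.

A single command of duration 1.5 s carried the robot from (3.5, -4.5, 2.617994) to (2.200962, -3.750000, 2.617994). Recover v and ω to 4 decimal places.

v = 1.0000, ω = 0.0000

Δθ = 2.617994 − 2.617994 = 0.000000
ω = Δθ/dt = 0.000000/1.5 = 0.0000
ω = 0 → v = (Δx·cos θ + Δy·sin θ)/dt = 1.0000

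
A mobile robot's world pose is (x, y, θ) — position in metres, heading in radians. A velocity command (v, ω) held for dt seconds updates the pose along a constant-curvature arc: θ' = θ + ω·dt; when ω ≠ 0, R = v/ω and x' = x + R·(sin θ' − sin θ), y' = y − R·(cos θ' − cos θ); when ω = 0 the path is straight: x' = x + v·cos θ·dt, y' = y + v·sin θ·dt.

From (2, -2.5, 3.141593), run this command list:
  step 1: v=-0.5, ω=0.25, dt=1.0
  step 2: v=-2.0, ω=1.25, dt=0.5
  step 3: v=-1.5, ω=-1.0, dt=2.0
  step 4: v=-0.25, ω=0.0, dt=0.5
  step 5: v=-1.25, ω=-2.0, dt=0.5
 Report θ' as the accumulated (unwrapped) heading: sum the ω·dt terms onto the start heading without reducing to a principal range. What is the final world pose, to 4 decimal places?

step 1: θ'=3.3916 (R=-2.0000) → pose (2.4948, -2.4378, 3.3916)
step 2: θ'=4.0166 (R=-1.6000) → pose (3.3270, -1.9132, 4.0166)
step 3: θ'=2.0166 (R=1.5000) → pose (5.8317, -2.2279, 2.0166)
step 4: θ'=2.0166 (straight) → pose (5.8856, -2.3407, 2.0166)
step 5: θ'=1.0166 (R=0.6250) → pose (5.8532, -2.9391, 1.0166)

(5.8532, -2.9391, 1.0166)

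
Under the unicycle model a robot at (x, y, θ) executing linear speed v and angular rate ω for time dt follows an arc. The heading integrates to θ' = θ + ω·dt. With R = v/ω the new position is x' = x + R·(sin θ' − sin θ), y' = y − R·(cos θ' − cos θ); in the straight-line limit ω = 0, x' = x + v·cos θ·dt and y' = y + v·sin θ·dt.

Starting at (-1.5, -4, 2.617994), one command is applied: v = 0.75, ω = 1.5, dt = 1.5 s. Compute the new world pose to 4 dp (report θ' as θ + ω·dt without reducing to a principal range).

θ' = 2.6180 + 1.5·1.5 = 4.8680
R = v/ω = 0.75/1.5 = 0.5000
x' = -1.5 + 0.5000·(sin 4.8680 − sin 2.6180) = -2.2440
y' = -4 − 0.5000·(cos 4.8680 − cos 2.6180) = -4.5105

(-2.2440, -4.5105, 4.8680)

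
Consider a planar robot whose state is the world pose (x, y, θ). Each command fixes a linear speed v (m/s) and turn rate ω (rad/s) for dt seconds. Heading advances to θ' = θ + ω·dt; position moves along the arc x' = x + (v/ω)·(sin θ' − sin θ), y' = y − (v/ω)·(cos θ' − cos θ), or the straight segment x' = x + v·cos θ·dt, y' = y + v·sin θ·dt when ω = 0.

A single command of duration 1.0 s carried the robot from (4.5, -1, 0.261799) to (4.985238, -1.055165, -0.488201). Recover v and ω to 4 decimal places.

Δθ = -0.488201 − 0.261799 = -0.750000
ω = Δθ/dt = -0.750000/1.0 = -0.7500
R = Δx/(sin θ' − sin θ) = -0.6667
v = R·ω = -0.6667·-0.7500 = 0.5000

v = 0.5000, ω = -0.7500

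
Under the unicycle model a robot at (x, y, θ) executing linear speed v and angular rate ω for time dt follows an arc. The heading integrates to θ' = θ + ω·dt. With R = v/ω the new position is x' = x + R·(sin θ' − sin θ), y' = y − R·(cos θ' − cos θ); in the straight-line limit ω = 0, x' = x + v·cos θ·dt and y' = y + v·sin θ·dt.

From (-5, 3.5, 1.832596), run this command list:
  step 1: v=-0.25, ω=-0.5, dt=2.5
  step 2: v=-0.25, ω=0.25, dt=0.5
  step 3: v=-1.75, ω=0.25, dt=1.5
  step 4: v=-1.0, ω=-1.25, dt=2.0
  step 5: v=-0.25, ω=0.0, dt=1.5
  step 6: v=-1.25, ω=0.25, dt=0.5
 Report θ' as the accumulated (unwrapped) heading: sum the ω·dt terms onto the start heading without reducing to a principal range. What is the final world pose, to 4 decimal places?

step 1: θ'=0.5826 (R=0.5000) → pose (-5.2079, 2.9531, 0.5826)
step 2: θ'=0.7076 (R=-1.0000) → pose (-5.3077, 2.8780, 0.7076)
step 3: θ'=1.0826 (R=-7.0000) → pose (-6.9399, 0.8417, 1.0826)
step 4: θ'=-1.4174 (R=0.8000) → pose (-8.4370, 1.0947, -1.4174)
step 5: θ'=-1.4174 (straight) → pose (-8.4943, 1.4653, -1.4174)
step 6: θ'=-1.2924 (R=-5.0000) → pose (-8.6281, 2.0754, -1.2924)

(-8.6281, 2.0754, -1.2924)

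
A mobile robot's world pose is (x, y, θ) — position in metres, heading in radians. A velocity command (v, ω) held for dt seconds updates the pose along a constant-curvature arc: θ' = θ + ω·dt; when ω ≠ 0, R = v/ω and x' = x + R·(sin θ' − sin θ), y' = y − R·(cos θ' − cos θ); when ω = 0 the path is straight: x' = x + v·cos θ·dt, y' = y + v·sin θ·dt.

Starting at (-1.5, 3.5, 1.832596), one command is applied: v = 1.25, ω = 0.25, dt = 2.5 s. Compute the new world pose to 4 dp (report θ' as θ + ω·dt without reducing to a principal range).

θ' = 1.8326 + 0.25·2.5 = 2.4576
R = v/ω = 1.25/0.25 = 5.0000
x' = -1.5 + 5.0000·(sin 2.4576 − sin 1.8326) = -3.1702
y' = 3.5 − 5.0000·(cos 2.4576 − cos 1.8326) = 6.0812

(-3.1702, 6.0812, 2.4576)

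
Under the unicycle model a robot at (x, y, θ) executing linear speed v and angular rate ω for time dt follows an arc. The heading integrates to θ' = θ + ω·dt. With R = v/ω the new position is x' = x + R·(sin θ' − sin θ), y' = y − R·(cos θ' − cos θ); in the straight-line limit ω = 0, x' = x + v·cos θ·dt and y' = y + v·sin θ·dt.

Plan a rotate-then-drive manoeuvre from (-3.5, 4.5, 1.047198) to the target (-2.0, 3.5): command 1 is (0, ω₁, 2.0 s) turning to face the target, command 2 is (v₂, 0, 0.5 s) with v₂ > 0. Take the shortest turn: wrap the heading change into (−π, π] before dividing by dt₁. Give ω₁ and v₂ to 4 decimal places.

ω₁ = -0.8176, v₂ = 3.6056

heading to target = atan2(3.5−4.5, -2−-3.5) = -0.5880
Δθ = wrap(-0.5880 − 1.0472) = -1.6352; ω₁ = Δθ/dt₁ = -0.8176
distance = √((-2−-3.5)² + (3.5−4.5)²) = 1.8028; v₂ = distance/dt₂ = 3.6056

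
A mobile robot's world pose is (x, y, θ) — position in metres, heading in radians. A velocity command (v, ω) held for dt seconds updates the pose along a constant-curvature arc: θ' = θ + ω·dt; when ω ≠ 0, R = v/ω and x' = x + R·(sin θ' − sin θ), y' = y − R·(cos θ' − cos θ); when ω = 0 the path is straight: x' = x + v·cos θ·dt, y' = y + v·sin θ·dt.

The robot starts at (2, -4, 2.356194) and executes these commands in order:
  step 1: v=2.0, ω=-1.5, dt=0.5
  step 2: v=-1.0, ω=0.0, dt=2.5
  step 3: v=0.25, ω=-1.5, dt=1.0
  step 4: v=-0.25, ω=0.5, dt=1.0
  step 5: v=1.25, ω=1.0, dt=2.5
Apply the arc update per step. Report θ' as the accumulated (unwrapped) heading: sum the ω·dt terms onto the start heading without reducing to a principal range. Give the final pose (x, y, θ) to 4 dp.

(0.9479, -3.2410, 3.1062)

step 1: θ'=1.6062 (R=-1.3333) → pose (1.6103, -3.1044, 1.6062)
step 2: θ'=1.6062 (straight) → pose (1.6988, -5.6028, 1.6062)
step 3: θ'=0.1062 (R=-0.1667) → pose (1.8477, -5.4312, 0.1062)
step 4: θ'=0.6062 (R=-0.5000) → pose (1.6158, -5.5175, 0.6062)
step 5: θ'=3.1062 (R=1.2500) → pose (0.9479, -3.2410, 3.1062)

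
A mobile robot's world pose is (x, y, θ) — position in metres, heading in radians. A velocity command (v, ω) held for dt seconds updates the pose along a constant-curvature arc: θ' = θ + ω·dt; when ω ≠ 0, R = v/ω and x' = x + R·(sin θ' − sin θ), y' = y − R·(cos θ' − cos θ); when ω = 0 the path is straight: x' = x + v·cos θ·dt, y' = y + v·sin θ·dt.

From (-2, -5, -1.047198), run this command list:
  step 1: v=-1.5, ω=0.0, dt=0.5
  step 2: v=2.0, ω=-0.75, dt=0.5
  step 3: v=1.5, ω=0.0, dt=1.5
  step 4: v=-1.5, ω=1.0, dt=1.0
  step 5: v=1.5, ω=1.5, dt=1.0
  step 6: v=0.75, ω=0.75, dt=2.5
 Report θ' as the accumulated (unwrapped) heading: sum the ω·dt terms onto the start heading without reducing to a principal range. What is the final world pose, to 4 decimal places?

step 1: θ'=-1.0472 (straight) → pose (-2.3750, -4.3505, -1.0472)
step 2: θ'=-1.4222 (R=-2.6667) → pose (-2.0471, -5.2890, -1.4222)
step 3: θ'=-1.4222 (straight) → pose (-1.7140, -7.5142, -1.4222)
step 4: θ'=-0.4222 (R=-1.5000) → pose (-2.5828, -6.3680, -0.4222)
step 5: θ'=1.0778 (R=1.0000) → pose (-1.2921, -5.9291, 1.0778)
step 6: θ'=2.9528 (R=1.0000) → pose (-1.9854, -4.4736, 2.9528)

(-1.9854, -4.4736, 2.9528)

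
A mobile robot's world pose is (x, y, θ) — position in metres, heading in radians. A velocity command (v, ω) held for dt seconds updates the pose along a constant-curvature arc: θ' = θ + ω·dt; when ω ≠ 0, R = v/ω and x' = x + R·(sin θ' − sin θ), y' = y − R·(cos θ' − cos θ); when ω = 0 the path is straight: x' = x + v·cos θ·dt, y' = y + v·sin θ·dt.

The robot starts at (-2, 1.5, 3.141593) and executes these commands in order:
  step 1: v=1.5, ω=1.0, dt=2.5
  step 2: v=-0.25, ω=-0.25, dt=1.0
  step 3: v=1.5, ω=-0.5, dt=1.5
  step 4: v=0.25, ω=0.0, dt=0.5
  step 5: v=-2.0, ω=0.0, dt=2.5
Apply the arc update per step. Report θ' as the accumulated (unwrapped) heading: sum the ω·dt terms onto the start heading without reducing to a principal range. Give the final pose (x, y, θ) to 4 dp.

step 1: θ'=5.6416 (R=1.5000) → pose (-2.8977, -1.2017, 5.6416)
step 2: θ'=5.3916 (R=1.0000) → pose (-3.0773, -1.0287, 5.3916)
step 3: θ'=4.6416 (R=-3.0000) → pose (-2.4190, -3.1255, 4.6416)
step 4: θ'=4.6416 (straight) → pose (-2.4279, -3.2502, 4.6416)
step 5: θ'=4.6416 (straight) → pose (-2.0742, 1.7373, 4.6416)

(-2.0742, 1.7373, 4.6416)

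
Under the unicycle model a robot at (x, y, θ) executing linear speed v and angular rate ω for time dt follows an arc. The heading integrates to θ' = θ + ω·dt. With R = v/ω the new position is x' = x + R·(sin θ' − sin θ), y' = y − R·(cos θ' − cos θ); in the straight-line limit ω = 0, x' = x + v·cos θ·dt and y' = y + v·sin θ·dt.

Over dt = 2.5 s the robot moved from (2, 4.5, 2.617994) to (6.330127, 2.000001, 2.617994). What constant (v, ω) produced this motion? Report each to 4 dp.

v = -2.0000, ω = 0.0000

Δθ = 2.617994 − 2.617994 = 0.000000
ω = Δθ/dt = 0.000000/2.5 = 0.0000
ω = 0 → v = (Δx·cos θ + Δy·sin θ)/dt = -2.0000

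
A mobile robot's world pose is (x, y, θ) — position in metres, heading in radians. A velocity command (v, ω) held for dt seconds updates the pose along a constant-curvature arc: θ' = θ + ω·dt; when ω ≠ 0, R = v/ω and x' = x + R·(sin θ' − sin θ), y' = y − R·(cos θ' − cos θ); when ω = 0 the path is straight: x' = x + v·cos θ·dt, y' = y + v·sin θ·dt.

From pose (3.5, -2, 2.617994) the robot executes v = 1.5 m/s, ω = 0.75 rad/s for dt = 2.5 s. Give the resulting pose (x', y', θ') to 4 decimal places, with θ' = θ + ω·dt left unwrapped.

θ' = 2.6180 + 0.75·2.5 = 4.4930
R = v/ω = 1.5/0.75 = 2.0000
x' = 3.5 + 2.0000·(sin 4.4930 − sin 2.6180) = 0.5479
y' = -2 − 2.0000·(cos 4.4930 − cos 2.6180) = -3.2968

(0.5479, -3.2968, 4.4930)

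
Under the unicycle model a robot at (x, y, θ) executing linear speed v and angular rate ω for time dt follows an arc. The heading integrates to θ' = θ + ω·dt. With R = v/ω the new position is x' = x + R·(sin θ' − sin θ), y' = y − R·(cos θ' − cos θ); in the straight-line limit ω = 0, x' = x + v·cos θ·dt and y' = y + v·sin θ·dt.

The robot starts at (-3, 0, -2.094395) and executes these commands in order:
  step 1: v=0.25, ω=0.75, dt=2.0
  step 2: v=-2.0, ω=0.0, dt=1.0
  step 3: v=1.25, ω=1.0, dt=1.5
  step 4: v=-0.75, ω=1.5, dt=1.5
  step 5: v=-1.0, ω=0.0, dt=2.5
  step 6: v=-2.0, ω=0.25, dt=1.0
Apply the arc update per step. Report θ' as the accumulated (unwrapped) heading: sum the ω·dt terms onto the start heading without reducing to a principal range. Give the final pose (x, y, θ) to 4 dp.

(2.0043, 0.4442, 3.4056)

step 1: θ'=-0.5944 (R=0.3333) → pose (-2.8980, -0.4428, -0.5944)
step 2: θ'=-0.5944 (straight) → pose (-4.5550, 0.6772, -0.5944)
step 3: θ'=0.9056 (R=1.2500) → pose (-2.8715, 0.9413, 0.9056)
step 4: θ'=3.1556 (R=-0.5000) → pose (-2.4711, 0.1327, 3.1556)
step 5: θ'=3.1556 (straight) → pose (0.0287, 0.1678, 3.1556)
step 6: θ'=3.4056 (R=-8.0000) → pose (2.0043, 0.4442, 3.4056)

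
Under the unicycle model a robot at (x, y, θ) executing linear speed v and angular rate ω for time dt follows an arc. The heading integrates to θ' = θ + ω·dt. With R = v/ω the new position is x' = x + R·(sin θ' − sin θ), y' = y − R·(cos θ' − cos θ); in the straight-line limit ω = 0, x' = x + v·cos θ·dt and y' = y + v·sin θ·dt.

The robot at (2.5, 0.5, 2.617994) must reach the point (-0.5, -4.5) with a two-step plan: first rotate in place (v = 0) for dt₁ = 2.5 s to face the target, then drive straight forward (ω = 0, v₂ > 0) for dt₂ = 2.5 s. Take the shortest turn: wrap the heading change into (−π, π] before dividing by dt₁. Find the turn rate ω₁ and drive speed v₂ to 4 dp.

ω₁ = 0.6216, v₂ = 2.3324

heading to target = atan2(-4.5−0.5, -0.5−2.5) = -2.1112
Δθ = wrap(-2.1112 − 2.6180) = 1.5540; ω₁ = Δθ/dt₁ = 0.6216
distance = √((-0.5−2.5)² + (-4.5−0.5)²) = 5.8310; v₂ = distance/dt₂ = 2.3324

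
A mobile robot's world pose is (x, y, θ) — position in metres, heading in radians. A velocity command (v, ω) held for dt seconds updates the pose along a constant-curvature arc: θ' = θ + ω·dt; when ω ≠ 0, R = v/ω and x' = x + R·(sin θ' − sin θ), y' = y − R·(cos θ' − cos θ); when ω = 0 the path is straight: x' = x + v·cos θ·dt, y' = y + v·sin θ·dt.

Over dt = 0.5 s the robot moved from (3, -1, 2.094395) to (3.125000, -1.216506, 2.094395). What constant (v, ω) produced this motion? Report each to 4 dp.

Δθ = 2.094395 − 2.094395 = 0.000000
ω = Δθ/dt = 0.000000/0.5 = 0.0000
ω = 0 → v = (Δx·cos θ + Δy·sin θ)/dt = -0.5000

v = -0.5000, ω = 0.0000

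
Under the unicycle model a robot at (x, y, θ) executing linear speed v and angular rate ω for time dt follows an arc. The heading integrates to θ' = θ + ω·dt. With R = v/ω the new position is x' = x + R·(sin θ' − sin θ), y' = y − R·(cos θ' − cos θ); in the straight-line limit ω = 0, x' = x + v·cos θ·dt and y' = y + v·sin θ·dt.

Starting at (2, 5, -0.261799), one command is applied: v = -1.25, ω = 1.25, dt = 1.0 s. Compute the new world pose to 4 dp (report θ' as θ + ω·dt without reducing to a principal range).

θ' = -0.2618 + 1.25·1.0 = 0.9882
R = v/ω = -1.25/1.25 = -1.0000
x' = 2 + -1.0000·(sin 0.9882 − sin -0.2618) = 0.9061
y' = 5 − -1.0000·(cos 0.9882 − cos -0.2618) = 4.5843

(0.9061, 4.5843, 0.9882)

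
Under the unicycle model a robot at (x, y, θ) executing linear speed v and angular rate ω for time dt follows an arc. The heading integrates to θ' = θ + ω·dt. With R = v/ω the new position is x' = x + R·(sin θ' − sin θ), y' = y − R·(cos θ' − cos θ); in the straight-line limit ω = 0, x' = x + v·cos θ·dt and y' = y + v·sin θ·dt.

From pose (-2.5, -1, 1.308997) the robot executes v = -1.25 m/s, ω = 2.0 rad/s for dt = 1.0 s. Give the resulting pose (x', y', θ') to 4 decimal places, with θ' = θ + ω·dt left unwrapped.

θ' = 1.3090 + 2.0·1.0 = 3.3090
R = v/ω = -1.25/2.0 = -0.6250
x' = -2.5 + -0.6250·(sin 3.3090 − sin 1.3090) = -1.7922
y' = -1 − -0.6250·(cos 3.3090 − cos 1.3090) = -1.7780

(-1.7922, -1.7780, 3.3090)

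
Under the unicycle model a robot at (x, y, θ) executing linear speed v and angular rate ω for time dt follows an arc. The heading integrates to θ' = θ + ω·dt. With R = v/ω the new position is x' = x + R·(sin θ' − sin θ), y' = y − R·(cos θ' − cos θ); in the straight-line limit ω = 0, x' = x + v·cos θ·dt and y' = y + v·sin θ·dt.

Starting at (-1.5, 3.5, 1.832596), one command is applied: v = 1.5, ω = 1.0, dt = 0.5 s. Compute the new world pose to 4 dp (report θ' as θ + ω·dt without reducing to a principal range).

θ' = 1.8326 + 1.0·0.5 = 2.3326
R = v/ω = 1.5/1.0 = 1.5000
x' = -1.5 + 1.5000·(sin 2.3326 − sin 1.8326) = -1.8635
y' = 3.5 − 1.5000·(cos 2.3326 − cos 1.8326) = 4.1471

(-1.8635, 4.1471, 2.3326)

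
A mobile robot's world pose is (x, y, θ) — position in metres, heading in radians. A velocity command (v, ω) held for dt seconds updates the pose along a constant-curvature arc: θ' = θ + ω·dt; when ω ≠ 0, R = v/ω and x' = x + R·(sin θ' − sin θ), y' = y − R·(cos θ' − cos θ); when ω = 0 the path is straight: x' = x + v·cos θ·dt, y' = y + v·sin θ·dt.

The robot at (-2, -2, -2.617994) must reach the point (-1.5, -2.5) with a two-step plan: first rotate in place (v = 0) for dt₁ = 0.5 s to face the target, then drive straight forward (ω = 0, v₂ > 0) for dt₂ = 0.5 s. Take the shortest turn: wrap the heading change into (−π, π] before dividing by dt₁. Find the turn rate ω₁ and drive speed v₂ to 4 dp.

heading to target = atan2(-2.5−-2, -1.5−-2) = -0.7854
Δθ = wrap(-0.7854 − -2.6180) = 1.8326; ω₁ = Δθ/dt₁ = 3.6652
distance = √((-1.5−-2)² + (-2.5−-2)²) = 0.7071; v₂ = distance/dt₂ = 1.4142

ω₁ = 3.6652, v₂ = 1.4142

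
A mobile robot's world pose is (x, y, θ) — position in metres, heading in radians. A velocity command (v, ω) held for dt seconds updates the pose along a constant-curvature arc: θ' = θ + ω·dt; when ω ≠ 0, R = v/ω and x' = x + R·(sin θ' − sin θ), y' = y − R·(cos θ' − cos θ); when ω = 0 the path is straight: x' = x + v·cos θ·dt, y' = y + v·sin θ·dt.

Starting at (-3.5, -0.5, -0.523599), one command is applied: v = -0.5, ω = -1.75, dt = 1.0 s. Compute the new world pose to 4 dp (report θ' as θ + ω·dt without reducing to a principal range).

θ' = -0.5236 + -1.75·1.0 = -2.2736
R = v/ω = -0.5/-1.75 = 0.2857
x' = -3.5 + 0.2857·(sin -2.2736 − sin -0.5236) = -3.5752
y' = -0.5 − 0.2857·(cos -2.2736 − cos -0.5236) = -0.0679

(-3.5752, -0.0679, -2.2736)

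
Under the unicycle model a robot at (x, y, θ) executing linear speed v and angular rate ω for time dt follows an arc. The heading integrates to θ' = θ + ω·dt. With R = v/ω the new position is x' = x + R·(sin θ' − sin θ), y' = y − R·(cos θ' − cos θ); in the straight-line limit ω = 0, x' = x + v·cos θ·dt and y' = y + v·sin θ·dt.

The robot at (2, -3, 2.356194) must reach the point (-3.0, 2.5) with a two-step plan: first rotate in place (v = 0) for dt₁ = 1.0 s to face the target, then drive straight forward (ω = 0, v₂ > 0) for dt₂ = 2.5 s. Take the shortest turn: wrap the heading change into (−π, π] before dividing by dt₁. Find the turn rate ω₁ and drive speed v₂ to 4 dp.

ω₁ = -0.0476, v₂ = 2.9732

heading to target = atan2(2.5−-3, -3−2) = 2.3086
Δθ = wrap(2.3086 − 2.3562) = -0.0476; ω₁ = Δθ/dt₁ = -0.0476
distance = √((-3−2)² + (2.5−-3)²) = 7.4330; v₂ = distance/dt₂ = 2.9732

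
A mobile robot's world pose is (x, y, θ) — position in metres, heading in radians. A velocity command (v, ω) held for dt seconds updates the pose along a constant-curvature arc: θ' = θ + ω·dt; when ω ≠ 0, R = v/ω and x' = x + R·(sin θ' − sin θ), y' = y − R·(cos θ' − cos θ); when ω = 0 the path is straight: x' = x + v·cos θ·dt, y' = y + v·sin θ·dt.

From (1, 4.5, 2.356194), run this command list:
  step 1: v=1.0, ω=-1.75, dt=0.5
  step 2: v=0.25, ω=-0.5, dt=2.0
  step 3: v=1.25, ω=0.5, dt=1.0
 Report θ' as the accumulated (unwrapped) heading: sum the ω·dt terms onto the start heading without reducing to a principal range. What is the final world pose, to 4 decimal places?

step 1: θ'=1.4812 (R=-0.5714) → pose (0.8349, 4.9552, 1.4812)
step 2: θ'=0.4812 (R=-0.5000) → pose (1.1015, 5.3537, 0.4812)
step 3: θ'=0.9812 (R=2.5000) → pose (2.0223, 6.1797, 0.9812)

(2.0223, 6.1797, 0.9812)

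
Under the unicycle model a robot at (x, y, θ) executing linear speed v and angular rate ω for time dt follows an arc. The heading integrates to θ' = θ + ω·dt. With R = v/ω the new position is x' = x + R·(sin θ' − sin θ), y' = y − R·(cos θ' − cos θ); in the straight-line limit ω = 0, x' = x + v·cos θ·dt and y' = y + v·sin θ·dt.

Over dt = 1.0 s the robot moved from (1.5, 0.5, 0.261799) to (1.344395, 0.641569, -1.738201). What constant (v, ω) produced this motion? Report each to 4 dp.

v = -0.2500, ω = -2.0000

Δθ = -1.738201 − 0.261799 = -2.000000
ω = Δθ/dt = -2.000000/1.0 = -2.0000
R = Δx/(sin θ' − sin θ) = 0.1250
v = R·ω = 0.1250·-2.0000 = -0.2500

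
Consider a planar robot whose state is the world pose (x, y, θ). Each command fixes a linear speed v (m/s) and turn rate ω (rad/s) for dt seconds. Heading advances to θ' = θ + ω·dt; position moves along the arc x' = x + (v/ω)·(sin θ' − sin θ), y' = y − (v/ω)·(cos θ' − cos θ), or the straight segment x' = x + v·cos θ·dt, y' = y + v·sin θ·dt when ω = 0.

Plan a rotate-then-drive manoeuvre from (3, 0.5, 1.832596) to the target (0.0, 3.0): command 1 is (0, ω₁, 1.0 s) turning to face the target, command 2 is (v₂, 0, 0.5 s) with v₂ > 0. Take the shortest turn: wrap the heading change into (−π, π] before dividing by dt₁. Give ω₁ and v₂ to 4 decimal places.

ω₁ = 0.6143, v₂ = 7.8102

heading to target = atan2(3−0.5, 0−3) = 2.4469
Δθ = wrap(2.4469 − 1.8326) = 0.6143; ω₁ = Δθ/dt₁ = 0.6143
distance = √((0−3)² + (3−0.5)²) = 3.9051; v₂ = distance/dt₂ = 7.8102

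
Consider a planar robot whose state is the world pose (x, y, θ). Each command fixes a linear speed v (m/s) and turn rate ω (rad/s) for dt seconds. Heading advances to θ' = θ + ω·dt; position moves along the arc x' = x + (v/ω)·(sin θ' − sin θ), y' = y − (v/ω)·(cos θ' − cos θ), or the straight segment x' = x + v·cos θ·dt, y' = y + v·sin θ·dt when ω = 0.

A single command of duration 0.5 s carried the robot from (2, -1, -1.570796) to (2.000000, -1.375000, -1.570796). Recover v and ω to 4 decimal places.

Δθ = -1.570796 − -1.570796 = 0.000000
ω = Δθ/dt = 0.000000/0.5 = 0.0000
ω = 0 → v = (Δx·cos θ + Δy·sin θ)/dt = 0.7500

v = 0.7500, ω = 0.0000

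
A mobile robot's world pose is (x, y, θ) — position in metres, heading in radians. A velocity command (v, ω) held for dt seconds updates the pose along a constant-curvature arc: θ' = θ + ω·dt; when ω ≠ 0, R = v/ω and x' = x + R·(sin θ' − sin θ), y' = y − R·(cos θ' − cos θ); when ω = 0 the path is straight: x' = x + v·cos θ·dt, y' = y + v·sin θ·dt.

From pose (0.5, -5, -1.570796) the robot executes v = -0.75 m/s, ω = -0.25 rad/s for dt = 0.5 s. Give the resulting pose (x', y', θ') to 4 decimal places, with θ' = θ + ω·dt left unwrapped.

θ' = -1.5708 + -0.25·0.5 = -1.6958
R = v/ω = -0.75/-0.25 = 3.0000
x' = 0.5 + 3.0000·(sin -1.6958 − sin -1.5708) = 0.5234
y' = -5 − 3.0000·(cos -1.6958 − cos -1.5708) = -4.6260

(0.5234, -4.6260, -1.6958)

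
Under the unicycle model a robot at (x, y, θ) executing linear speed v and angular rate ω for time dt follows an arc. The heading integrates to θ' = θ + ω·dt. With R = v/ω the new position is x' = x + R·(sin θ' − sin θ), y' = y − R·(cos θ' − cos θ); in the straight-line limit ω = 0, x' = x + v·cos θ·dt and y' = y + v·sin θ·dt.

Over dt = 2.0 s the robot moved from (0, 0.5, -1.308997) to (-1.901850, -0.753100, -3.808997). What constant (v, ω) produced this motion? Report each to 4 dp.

v = 1.5000, ω = -1.2500

Δθ = -3.808997 − -1.308997 = -2.500000
ω = Δθ/dt = -2.500000/2.0 = -1.2500
R = Δx/(sin θ' − sin θ) = -1.2000
v = R·ω = -1.2000·-1.2500 = 1.5000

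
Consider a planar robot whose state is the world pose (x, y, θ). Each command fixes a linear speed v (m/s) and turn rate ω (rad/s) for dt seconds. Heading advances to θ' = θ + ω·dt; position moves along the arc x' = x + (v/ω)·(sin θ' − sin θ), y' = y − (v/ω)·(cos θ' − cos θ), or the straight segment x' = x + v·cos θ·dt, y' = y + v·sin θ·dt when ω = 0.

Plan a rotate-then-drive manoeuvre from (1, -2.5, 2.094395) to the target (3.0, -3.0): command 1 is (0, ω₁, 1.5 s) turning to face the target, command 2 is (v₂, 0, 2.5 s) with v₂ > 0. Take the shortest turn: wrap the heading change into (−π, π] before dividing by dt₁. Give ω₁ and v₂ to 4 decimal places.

heading to target = atan2(-3−-2.5, 3−1) = -0.2450
Δθ = wrap(-0.2450 − 2.0944) = -2.3394; ω₁ = Δθ/dt₁ = -1.5596
distance = √((3−1)² + (-3−-2.5)²) = 2.0616; v₂ = distance/dt₂ = 0.8246

ω₁ = -1.5596, v₂ = 0.8246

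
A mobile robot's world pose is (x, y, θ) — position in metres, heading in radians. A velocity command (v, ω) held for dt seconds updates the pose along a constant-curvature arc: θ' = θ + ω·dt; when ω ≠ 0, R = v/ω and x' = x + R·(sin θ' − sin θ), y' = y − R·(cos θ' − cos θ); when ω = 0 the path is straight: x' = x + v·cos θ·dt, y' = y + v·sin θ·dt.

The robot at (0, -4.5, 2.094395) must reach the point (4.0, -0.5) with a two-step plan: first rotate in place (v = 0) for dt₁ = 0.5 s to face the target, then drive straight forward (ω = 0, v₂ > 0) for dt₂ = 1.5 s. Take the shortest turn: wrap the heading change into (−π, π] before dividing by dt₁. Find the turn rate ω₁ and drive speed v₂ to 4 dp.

heading to target = atan2(-0.5−-4.5, 4−0) = 0.7854
Δθ = wrap(0.7854 − 2.0944) = -1.3090; ω₁ = Δθ/dt₁ = -2.6180
distance = √((4−0)² + (-0.5−-4.5)²) = 5.6569; v₂ = distance/dt₂ = 3.7712

ω₁ = -2.6180, v₂ = 3.7712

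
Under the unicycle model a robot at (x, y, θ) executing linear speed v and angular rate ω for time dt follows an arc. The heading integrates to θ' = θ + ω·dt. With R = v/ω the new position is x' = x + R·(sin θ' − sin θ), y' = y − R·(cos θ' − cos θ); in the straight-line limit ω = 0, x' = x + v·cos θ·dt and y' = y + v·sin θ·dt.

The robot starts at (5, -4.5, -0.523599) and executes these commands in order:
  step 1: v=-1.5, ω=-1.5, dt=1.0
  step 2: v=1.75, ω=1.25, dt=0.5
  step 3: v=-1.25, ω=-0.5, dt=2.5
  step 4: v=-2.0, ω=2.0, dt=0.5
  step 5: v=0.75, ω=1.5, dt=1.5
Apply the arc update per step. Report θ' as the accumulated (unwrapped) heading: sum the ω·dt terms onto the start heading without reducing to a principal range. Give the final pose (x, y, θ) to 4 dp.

step 1: θ'=-2.0236 (R=1.0000) → pose (4.6008, -3.1965, -2.0236)
step 2: θ'=-1.3986 (R=1.4000) → pose (4.4804, -4.0489, -1.3986)
step 3: θ'=-2.6486 (R=2.5000) → pose (5.7603, -1.4182, -2.6486)
step 4: θ'=-1.6486 (R=-1.0000) → pose (6.2840, -0.6150, -1.6486)
step 5: θ'=0.6014 (R=0.5000) → pose (7.0654, -1.0661, 0.6014)

(7.0654, -1.0661, 0.6014)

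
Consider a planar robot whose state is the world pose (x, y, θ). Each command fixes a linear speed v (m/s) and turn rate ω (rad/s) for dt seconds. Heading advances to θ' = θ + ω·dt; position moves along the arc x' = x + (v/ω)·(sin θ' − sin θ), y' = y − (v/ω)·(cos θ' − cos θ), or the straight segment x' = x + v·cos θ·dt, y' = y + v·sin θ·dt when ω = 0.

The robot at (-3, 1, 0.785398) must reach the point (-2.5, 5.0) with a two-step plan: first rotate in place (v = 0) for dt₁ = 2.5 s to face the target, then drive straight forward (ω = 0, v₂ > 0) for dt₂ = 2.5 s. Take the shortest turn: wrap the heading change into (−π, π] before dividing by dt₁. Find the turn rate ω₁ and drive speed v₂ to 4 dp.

heading to target = atan2(5−1, -2.5−-3) = 1.4464
Δθ = wrap(1.4464 − 0.7854) = 0.6610; ω₁ = Δθ/dt₁ = 0.2644
distance = √((-2.5−-3)² + (5−1)²) = 4.0311; v₂ = distance/dt₂ = 1.6125

ω₁ = 0.2644, v₂ = 1.6125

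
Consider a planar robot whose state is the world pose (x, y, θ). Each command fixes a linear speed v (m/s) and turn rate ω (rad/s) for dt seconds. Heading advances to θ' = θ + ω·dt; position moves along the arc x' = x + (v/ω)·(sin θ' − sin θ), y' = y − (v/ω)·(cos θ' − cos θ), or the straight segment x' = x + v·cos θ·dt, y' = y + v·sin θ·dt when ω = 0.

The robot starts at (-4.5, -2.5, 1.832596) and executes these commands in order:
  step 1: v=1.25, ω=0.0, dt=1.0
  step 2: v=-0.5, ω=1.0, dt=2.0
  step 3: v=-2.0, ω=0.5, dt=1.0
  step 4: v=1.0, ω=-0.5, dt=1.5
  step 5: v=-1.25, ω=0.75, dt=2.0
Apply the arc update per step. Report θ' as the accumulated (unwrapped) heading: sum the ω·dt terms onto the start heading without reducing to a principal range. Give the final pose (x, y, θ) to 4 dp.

step 1: θ'=1.8326 (straight) → pose (-4.8235, -1.2926, 1.8326)
step 2: θ'=3.8326 (R=-0.5000) → pose (-4.0219, -1.5485, 3.8326)
step 3: θ'=4.3326 (R=-4.0000) → pose (-2.8562, 0.0510, 4.3326)
step 4: θ'=3.5826 (R=-2.0000) → pose (-3.8600, -1.0162, 3.5826)
step 5: θ'=5.0826 (R=-1.6667) → pose (-3.0176, 1.0941, 5.0826)

(-3.0176, 1.0941, 5.0826)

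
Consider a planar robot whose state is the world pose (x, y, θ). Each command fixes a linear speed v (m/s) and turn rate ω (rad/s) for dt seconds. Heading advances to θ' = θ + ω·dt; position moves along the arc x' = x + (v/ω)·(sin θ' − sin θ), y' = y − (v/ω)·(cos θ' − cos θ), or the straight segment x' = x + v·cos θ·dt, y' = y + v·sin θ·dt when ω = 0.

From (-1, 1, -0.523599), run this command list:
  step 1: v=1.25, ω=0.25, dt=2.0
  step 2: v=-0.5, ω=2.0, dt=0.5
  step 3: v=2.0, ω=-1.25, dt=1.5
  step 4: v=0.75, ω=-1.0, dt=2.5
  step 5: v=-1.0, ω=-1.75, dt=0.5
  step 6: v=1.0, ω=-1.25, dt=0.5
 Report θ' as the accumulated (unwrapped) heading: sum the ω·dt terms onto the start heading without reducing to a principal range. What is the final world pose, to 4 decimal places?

step 1: θ'=-0.0236 (R=5.0000) → pose (1.3820, 0.3315, -0.0236)
step 2: θ'=0.9764 (R=-0.2500) → pose (1.1690, 0.2216, 0.9764)
step 3: θ'=-0.8986 (R=-1.6000) → pose (3.7465, 0.3219, -0.8986)
step 4: θ'=-3.3986 (R=-0.7500) → pose (2.9690, -0.8705, -3.3986)
step 5: θ'=-4.2736 (R=0.5714) → pose (3.3411, -1.1804, -4.2736)
step 6: θ'=-4.8986 (R=-0.8000) → pose (3.2791, -0.6924, -4.8986)

(3.2791, -0.6924, -4.8986)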